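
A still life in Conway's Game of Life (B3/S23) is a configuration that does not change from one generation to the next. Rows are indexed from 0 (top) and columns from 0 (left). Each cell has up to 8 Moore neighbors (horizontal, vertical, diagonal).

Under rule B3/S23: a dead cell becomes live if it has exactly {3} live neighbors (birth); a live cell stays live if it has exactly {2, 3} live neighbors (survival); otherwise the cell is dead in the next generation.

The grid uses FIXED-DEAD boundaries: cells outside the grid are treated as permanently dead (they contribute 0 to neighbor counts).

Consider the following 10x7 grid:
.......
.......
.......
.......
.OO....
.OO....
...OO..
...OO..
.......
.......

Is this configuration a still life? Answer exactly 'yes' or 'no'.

Answer: no

Derivation:
Compute generation 1 and compare to generation 0 (given above):
Generation 1:
.......
.......
.......
.......
.OO....
.O.....
....O..
...OO..
.......
.......
Cell (5,2) differs: gen0=1 vs gen1=0 -> NOT a still life.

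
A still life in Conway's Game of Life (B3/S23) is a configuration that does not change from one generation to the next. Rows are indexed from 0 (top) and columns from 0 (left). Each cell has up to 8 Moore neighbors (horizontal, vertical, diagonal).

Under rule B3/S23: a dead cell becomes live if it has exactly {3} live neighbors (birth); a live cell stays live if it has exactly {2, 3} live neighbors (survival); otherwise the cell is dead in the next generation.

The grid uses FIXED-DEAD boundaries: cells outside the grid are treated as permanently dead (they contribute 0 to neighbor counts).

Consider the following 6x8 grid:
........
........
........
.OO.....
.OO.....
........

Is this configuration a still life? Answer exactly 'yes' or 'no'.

Answer: yes

Derivation:
Compute generation 1 and compare to generation 0 (given above):
Generation 1:
........
........
........
.OO.....
.OO.....
........
The grids are IDENTICAL -> still life.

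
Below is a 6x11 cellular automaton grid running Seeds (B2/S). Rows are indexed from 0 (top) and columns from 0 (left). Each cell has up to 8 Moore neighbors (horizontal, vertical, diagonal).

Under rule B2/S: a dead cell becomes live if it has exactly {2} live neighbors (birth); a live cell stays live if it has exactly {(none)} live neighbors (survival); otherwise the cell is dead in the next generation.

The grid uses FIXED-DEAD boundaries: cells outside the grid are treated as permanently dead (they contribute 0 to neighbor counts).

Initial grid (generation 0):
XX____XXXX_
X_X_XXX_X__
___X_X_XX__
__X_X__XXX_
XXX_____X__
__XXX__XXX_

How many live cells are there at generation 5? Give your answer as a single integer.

Simulating step by step:
Generation 0 (given above): 31 live cells
Generation 1: 9 live cells
__XXX______
___________
___________
X____X_____
_____XX___X
X__________
Generation 2: 8 live cells
___________
__X_X______
___________
____X______
XX__X______
_____XX____
Generation 3: 13 live cells
___X_______
___X_______
____XX_____
XX_X_X_____
___X__X____
XX__X______
Generation 4: 10 live cells
__X_X______
__X__X_____
XX____X____
___________
___________
__XX_X_____
Generation 5: 13 live cells
_X___X_____
X___X_X____
__X__X_____
XX_________
__XXX______
____X______
Population at generation 5: 13

Answer: 13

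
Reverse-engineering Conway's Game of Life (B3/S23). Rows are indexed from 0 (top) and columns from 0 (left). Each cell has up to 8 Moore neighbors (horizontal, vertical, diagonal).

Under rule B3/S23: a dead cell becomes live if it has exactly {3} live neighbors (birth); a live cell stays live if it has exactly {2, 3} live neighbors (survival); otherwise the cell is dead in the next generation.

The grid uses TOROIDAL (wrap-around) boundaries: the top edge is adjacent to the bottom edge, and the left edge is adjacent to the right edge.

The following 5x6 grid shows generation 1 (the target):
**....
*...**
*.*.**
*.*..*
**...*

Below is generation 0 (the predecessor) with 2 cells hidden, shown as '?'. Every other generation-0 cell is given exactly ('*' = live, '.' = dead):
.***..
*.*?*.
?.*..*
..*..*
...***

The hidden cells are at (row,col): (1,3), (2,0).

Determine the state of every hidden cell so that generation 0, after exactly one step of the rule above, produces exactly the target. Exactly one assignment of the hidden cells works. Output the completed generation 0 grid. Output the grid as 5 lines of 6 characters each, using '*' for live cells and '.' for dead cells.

Hidden generation-0 cells (in order): (1,3), (2,0).
A hidden cell only influences target cells in its own 3x3 neighborhood. Try each of the 2^2 = 4 assignments, step the completed generation 0 forward once under B3/S23, and compare with the target:
  (1,3)=. (2,0)=. -> step reproduces the target at every cell -> ACCEPT
  (1,3)=. (2,0)=* -> step gives (1,5)='.' but target has '*' -> reject
  (1,3)=* (2,0)=. -> step gives (2,4)='.' but target has '*' -> reject
  (1,3)=* (2,0)=* -> step gives (1,5)='.' but target has '*' -> reject
Unique solution: (1,3)=dead, (2,0)=dead.
Check: live-neighbor counts of every cell in the completed generation 0:
334554
254523
342433
322453
335442
Applying B3/S23 to generation 0 with these counts gives:
**....
*...**
*.*.**
*.*..*
**...*
which matches the target exactly.

Answer: .***..
*.*.*.
..*..*
..*..*
...***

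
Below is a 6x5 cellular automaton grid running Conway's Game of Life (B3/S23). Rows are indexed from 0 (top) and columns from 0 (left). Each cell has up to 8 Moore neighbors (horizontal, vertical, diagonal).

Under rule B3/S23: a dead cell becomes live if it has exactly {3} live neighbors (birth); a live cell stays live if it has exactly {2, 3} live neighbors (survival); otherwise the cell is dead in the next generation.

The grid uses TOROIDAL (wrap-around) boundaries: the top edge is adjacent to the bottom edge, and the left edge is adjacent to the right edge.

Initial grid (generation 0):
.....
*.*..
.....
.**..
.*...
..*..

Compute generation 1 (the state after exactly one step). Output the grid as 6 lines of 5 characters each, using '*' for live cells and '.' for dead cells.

Answer: .*...
.....
..*..
.**..
.*...
.....

Derivation:
Simulating step by step:
Generation 0 (given above): 6 live cells
Generation 1: 5 live cells
(generation 1 grid is the final answer)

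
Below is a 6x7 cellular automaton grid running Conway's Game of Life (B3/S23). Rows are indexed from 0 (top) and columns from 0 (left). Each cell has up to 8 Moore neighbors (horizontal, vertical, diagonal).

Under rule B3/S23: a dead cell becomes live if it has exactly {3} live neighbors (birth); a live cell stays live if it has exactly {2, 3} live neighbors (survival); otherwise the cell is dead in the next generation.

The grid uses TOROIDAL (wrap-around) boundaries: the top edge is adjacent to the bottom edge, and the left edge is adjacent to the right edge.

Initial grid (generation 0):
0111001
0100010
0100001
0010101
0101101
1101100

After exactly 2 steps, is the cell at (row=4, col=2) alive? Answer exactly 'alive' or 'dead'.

Simulating step by step:
Generation 0 (given above): 19 live cells
Generation 1: 16 live cells
0001011
0100011
0110001
0110101
0100001
0000001
Generation 2: 11 live cells
0000100
0100100
0001001
0001001
0110001
0000001

Cell (4,2) at generation 2: 1 -> alive

Answer: alive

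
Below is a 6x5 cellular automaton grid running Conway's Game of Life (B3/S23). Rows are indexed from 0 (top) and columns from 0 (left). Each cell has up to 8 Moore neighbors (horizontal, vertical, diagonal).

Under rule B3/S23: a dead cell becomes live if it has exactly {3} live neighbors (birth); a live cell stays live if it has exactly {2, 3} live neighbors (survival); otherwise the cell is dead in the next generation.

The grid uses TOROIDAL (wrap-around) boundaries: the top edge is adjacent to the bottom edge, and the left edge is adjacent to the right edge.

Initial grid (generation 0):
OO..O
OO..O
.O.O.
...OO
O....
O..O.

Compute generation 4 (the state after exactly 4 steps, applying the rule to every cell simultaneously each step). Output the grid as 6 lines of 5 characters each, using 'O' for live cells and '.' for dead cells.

Simulating step by step:
Generation 0 (given above): 13 live cells
Generation 1: 11 live cells
..OO.
...O.
.O.O.
O.OOO
O..O.
.....
Generation 2: 14 live cells
..OO.
...OO
OO...
O....
OOOO.
..OOO
Generation 3: 8 live cells
.....
OO.OO
OO...
.....
O....
O....
Generation 4: 8 live cells
(generation 4 grid is the final answer)

Answer: .O...
.OO.O
.OO..
OO...
.....
.....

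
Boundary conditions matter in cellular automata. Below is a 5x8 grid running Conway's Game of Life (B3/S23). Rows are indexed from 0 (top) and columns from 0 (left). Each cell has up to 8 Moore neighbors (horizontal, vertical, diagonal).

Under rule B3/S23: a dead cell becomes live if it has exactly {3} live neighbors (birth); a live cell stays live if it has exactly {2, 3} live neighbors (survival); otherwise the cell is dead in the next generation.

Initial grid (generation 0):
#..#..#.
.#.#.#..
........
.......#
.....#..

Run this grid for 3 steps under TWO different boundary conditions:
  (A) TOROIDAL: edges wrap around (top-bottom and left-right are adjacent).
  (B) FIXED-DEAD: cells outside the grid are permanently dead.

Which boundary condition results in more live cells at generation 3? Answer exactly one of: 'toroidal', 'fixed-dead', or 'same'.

Under TOROIDAL boundary, generation 3:
.......#
.....#..
........
......#.
....##.#
Population = 6

Under FIXED-DEAD boundary, generation 3:
........
........
........
........
........
Population = 0

Comparison: toroidal=6, fixed-dead=0 -> toroidal

Answer: toroidal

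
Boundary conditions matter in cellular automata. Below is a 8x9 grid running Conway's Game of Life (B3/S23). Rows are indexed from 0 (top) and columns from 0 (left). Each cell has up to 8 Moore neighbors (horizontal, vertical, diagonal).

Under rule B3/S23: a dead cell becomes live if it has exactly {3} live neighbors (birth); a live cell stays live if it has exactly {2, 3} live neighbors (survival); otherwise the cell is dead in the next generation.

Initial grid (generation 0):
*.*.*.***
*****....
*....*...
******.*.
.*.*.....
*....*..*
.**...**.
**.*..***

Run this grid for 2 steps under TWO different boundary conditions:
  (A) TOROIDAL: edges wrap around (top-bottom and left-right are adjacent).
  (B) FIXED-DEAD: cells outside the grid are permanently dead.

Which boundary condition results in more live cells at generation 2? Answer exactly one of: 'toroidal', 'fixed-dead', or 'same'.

Under TOROIDAL boundary, generation 2:
....*.**.
...**..*.
...*....*
.........
.........
....*..**
......***
...***...
Population = 17

Under FIXED-DEAD boundary, generation 2:
....**.*.
....*..*.
.*.*.....
.......*.
.........
....*..*.
*....*...
.*.......
Population = 13

Comparison: toroidal=17, fixed-dead=13 -> toroidal

Answer: toroidal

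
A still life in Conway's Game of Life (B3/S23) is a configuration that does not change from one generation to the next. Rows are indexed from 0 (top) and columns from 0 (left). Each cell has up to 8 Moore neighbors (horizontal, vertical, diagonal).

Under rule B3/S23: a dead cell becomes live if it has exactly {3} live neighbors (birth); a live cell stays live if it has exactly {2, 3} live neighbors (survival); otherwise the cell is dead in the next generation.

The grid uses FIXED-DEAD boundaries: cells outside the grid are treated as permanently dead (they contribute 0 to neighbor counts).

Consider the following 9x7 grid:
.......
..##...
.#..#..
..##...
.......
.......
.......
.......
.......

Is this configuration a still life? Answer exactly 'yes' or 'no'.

Compute generation 1 and compare to generation 0 (given above):
Generation 1:
.......
..##...
.#..#..
..##...
.......
.......
.......
.......
.......
The grids are IDENTICAL -> still life.

Answer: yes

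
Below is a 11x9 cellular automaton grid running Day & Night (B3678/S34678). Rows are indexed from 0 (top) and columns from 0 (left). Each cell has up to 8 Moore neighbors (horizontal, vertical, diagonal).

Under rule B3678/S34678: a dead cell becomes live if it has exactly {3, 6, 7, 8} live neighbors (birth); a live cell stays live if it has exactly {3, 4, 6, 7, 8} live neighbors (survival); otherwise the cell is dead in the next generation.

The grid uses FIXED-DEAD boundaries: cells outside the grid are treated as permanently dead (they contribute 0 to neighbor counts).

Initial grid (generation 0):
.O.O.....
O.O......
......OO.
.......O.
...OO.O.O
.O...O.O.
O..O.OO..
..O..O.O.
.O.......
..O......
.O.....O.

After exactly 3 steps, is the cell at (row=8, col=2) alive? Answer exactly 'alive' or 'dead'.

Simulating step by step:
Generation 0 (given above): 25 live cells
Generation 1: 19 live cells
..O......
.O.......
.........
.....O.OO
.....OO..
..OO.O.O.
.OO..O.O.
.O..O....
..O......
.O.......
.........
Generation 2: 11 live cells
.........
.........
.........
.........
.....O..O
.OO..OO..
.OO......
.O.O.....
.O.......
.........
.........
Generation 3: 9 live cells
.........
.........
.........
.........
......O..
.OO......
OO.O.....
OO.......
..O......
.........
.........

Cell (8,2) at generation 3: 1 -> alive

Answer: alive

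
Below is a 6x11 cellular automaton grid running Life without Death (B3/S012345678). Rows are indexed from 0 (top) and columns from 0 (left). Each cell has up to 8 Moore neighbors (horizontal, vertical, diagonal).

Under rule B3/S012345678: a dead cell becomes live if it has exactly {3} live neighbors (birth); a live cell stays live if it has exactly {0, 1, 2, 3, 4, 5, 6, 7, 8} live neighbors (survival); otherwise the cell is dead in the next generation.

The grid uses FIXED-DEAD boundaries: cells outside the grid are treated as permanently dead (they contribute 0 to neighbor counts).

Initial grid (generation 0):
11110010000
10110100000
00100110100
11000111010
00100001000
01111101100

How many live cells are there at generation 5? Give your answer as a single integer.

Answer: 37

Derivation:
Simulating step by step:
Generation 0 (given above): 28 live cells
Generation 1: 35 live cells
11111010000
10110101000
10110110100
11100111010
10100001000
01111111100
Generation 2: 37 live cells
11111110000
10110101000
10110110100
11101111010
10100001000
01111111100
Generation 3: 37 live cells
11111110000
10110101000
10110110100
11101111010
10100001000
01111111100
Generation 4: 37 live cells
11111110000
10110101000
10110110100
11101111010
10100001000
01111111100
Generation 5: 37 live cells
11111110000
10110101000
10110110100
11101111010
10100001000
01111111100
Population at generation 5: 37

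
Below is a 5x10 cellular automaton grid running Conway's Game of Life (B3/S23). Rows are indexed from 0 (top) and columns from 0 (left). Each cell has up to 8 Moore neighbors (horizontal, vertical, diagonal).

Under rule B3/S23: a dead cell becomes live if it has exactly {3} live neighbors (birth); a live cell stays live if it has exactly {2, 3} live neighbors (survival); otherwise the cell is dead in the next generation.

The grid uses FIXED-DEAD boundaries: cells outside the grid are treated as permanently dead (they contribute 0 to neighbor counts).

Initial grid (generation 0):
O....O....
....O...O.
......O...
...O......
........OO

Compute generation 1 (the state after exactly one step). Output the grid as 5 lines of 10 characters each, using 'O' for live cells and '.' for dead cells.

Simulating step by step:
Generation 0 (given above): 8 live cells
Generation 1: 1 live cells
(generation 1 grid is the final answer)

Answer: ..........
.....O....
..........
..........
..........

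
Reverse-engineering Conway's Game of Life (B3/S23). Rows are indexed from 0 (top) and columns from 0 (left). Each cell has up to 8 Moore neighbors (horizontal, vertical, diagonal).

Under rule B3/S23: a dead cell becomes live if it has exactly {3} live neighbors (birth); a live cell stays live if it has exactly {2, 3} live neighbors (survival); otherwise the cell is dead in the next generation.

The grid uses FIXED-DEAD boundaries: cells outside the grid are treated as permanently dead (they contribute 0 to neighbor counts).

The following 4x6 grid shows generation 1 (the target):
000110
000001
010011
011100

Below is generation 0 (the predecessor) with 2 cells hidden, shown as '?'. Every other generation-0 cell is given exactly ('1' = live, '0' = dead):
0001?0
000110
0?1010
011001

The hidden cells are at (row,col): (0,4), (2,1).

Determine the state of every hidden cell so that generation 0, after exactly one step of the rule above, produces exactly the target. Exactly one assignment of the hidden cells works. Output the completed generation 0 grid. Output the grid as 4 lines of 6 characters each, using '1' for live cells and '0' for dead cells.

Hidden generation-0 cells (in order): (0,4), (2,1).
A hidden cell only influences target cells in its own 3x3 neighborhood. Try each of the 2^2 = 4 assignments, step the completed generation 0 forward once under B3/S23, and compare with the target:
  (0,4)=0 (2,1)=0 -> step gives (1,2)='1' but target has '0' -> reject
  (0,4)=0 (2,1)=1 -> step gives (1,4)='1' but target has '0' -> reject
  (0,4)=1 (2,1)=0 -> step gives (1,2)='1' but target has '0' -> reject
  (0,4)=1 (2,1)=1 -> step reproduces the target at every cell -> ACCEPT
Unique solution: (0,4)=live, (2,1)=live.
Check: live-neighbor counts of every cell in the completed generation 0:
002332
124543
234533
233321
Applying B3/S23 to generation 0 with these counts gives:
000110
000001
010011
011100
which matches the target exactly.

Answer: 000110
000110
011010
011001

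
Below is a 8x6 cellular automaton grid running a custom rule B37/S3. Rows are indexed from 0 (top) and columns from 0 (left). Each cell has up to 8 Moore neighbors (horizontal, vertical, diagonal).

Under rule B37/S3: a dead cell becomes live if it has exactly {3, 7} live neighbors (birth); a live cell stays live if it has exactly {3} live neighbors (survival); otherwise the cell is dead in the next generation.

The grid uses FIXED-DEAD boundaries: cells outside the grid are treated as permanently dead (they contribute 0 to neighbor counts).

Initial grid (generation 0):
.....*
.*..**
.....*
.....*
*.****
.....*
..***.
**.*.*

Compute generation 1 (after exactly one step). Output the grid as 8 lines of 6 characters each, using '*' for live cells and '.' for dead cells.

Simulating step by step:
Generation 0 (given above): 19 live cells
Generation 1: 14 live cells
(generation 1 grid is the final answer)

Answer: ....*.
....**
.....*
...*.*
.....*
.*...*
.***.*
...*..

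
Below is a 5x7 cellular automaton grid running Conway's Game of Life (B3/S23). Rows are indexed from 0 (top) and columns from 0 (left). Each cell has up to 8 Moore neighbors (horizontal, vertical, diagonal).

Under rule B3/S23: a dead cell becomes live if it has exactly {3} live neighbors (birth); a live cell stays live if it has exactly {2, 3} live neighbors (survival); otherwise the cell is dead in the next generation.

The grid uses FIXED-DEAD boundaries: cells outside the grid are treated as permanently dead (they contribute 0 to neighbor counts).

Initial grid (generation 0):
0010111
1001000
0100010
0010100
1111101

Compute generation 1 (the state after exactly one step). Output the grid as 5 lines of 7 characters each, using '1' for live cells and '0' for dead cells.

Answer: 0001110
0111001
0111100
1000100
0110110

Derivation:
Simulating step by step:
Generation 0 (given above): 16 live cells
Generation 1: 17 live cells
(generation 1 grid is the final answer)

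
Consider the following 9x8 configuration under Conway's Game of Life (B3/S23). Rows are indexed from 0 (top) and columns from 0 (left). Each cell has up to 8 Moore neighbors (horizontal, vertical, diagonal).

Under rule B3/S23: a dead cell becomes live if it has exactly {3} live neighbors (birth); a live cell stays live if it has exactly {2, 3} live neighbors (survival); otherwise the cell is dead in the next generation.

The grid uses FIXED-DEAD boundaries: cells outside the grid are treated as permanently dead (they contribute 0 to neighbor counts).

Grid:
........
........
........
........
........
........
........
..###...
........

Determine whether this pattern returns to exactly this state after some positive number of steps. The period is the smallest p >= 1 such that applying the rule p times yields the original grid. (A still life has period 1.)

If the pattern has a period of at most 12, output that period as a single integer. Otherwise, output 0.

Simulating and comparing each generation to the original:
Gen 0 (original, given above): 3 live cells
Gen 1: 3 live cells, differs from original
Gen 2: 3 live cells, MATCHES original -> period = 2

Answer: 2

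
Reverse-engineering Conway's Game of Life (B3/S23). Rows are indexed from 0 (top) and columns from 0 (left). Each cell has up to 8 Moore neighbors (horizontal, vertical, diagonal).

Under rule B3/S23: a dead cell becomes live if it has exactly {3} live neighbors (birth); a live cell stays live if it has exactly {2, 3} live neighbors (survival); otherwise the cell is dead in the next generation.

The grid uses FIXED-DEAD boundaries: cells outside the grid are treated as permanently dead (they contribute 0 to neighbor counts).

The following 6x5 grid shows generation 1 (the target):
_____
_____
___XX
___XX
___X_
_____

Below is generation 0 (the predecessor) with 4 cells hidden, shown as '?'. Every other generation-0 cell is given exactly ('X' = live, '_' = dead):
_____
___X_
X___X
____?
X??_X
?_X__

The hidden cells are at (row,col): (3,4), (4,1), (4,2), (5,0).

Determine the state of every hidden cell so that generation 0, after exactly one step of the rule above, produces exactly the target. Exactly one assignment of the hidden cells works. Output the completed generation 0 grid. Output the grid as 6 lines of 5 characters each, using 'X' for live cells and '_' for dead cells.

Answer: _____
___X_
X___X
____X
X___X
__X__

Derivation:
Hidden generation-0 cells (in order): (3,4), (4,1), (4,2), (5,0).
A hidden cell only influences target cells in its own 3x3 neighborhood. Try each of the 2^4 = 16 assignments, step the completed generation 0 forward once under B3/S23, and compare with the target:
  (3,4)=_ (4,1)=_ (4,2)=_ (5,0)=_ -> step gives (2,3)='_' but target has 'X' -> reject
  (3,4)=_ (4,1)=_ (4,2)=_ (5,0)=X -> step gives (2,3)='_' but target has 'X' -> reject
  (3,4)=_ (4,1)=_ (4,2)=X (5,0)=_ -> step gives (2,3)='_' but target has 'X' -> reject
  (3,4)=_ (4,1)=_ (4,2)=X (5,0)=X -> step gives (2,3)='_' but target has 'X' -> reject
  (3,4)=_ (4,1)=X (4,2)=_ (5,0)=_ -> step gives (2,3)='_' but target has 'X' -> reject
  (3,4)=_ (4,1)=X (4,2)=_ (5,0)=X -> step gives (2,3)='_' but target has 'X' -> reject
  (3,4)=_ (4,1)=X (4,2)=X (5,0)=_ -> step gives (2,3)='_' but target has 'X' -> reject
  (3,4)=_ (4,1)=X (4,2)=X (5,0)=X -> step gives (2,3)='_' but target has 'X' -> reject
  (3,4)=X (4,1)=_ (4,2)=_ (5,0)=_ -> step reproduces the target at every cell -> ACCEPT
  (3,4)=X (4,1)=_ (4,2)=_ (5,0)=X -> step gives (4,1)='X' but target has '_' -> reject
  (3,4)=X (4,1)=_ (4,2)=X (5,0)=_ -> step gives (3,1)='X' but target has '_' -> reject
  (3,4)=X (4,1)=_ (4,2)=X (5,0)=X -> step gives (3,1)='X' but target has '_' -> reject
  (3,4)=X (4,1)=X (4,2)=_ (5,0)=_ -> step gives (3,0)='X' but target has '_' -> reject
  (3,4)=X (4,1)=X (4,2)=_ (5,0)=X -> step gives (3,0)='X' but target has '_' -> reject
  (3,4)=X (4,1)=X (4,2)=X (5,0)=_ -> step gives (3,0)='X' but target has '_' -> reject
  (3,4)=X (4,1)=X (4,2)=X (5,0)=X -> step gives (3,0)='X' but target has '_' -> reject
Unique solution: (3,4)=live, (4,1)=dead, (4,2)=dead, (5,0)=dead.
Check: live-neighbor counts of every cell in the completed generation 0:
00111
11112
01132
22032
02131
12021
Applying B3/S23 to generation 0 with these counts gives:
_____
_____
___XX
___XX
___X_
_____
which matches the target exactly.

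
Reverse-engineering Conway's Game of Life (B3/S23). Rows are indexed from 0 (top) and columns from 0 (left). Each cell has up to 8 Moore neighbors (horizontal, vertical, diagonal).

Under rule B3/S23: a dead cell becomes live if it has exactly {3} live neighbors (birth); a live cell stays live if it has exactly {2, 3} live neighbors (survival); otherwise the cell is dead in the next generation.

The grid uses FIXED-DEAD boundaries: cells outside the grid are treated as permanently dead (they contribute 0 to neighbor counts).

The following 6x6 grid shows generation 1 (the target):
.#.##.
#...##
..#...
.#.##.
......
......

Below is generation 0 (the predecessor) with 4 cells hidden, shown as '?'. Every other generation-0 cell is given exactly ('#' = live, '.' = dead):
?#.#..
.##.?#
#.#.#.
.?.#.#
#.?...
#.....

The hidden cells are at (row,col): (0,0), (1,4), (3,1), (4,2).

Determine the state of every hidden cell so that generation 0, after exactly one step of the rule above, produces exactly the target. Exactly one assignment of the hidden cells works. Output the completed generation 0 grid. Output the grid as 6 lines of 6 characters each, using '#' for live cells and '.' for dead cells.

Answer: .#.#..
.##.##
#.#.#.
...#.#
#.....
#.....

Derivation:
Hidden generation-0 cells (in order): (0,0), (1,4), (3,1), (4,2).
A hidden cell only influences target cells in its own 3x3 neighborhood. Try each of the 2^4 = 16 assignments, step the completed generation 0 forward once under B3/S23, and compare with the target:
  (0,0)=. (1,4)=. (3,1)=. (4,2)=. -> step gives (0,3)='.' but target has '#' -> reject
  (0,0)=. (1,4)=. (3,1)=. (4,2)=# -> step gives (0,3)='.' but target has '#' -> reject
  (0,0)=. (1,4)=. (3,1)=# (4,2)=. -> step gives (0,3)='.' but target has '#' -> reject
  (0,0)=. (1,4)=. (3,1)=# (4,2)=# -> step gives (0,3)='.' but target has '#' -> reject
  (0,0)=. (1,4)=# (3,1)=. (4,2)=. -> step reproduces the target at every cell -> ACCEPT
  (0,0)=. (1,4)=# (3,1)=. (4,2)=# -> step gives (3,1)='.' but target has '#' -> reject
  (0,0)=. (1,4)=# (3,1)=# (4,2)=. -> step gives (2,0)='#' but target has '.' -> reject
  (0,0)=. (1,4)=# (3,1)=# (4,2)=# -> step gives (2,0)='#' but target has '.' -> reject
  (0,0)=# (1,4)=. (3,1)=. (4,2)=. -> step gives (0,0)='#' but target has '.' -> reject
  (0,0)=# (1,4)=. (3,1)=. (4,2)=# -> step gives (0,0)='#' but target has '.' -> reject
  (0,0)=# (1,4)=. (3,1)=# (4,2)=. -> step gives (0,0)='#' but target has '.' -> reject
  (0,0)=# (1,4)=. (3,1)=# (4,2)=# -> step gives (0,0)='#' but target has '.' -> reject
  (0,0)=# (1,4)=# (3,1)=. (4,2)=. -> step gives (0,0)='#' but target has '.' -> reject
  (0,0)=# (1,4)=# (3,1)=. (4,2)=# -> step gives (0,0)='#' but target has '.' -> reject
  (0,0)=# (1,4)=# (3,1)=# (4,2)=. -> step gives (0,0)='#' but target has '.' -> reject
  (0,0)=# (1,4)=# (3,1)=# (4,2)=# -> step gives (0,0)='#' but target has '.' -> reject
Unique solution: (0,0)=dead, (1,4)=live, (3,1)=dead, (4,2)=dead.
Check: live-neighbor counts of every cell in the completed generation 0:
224232
344532
143544
232231
121121
120000
Applying B3/S23 to generation 0 with these counts gives:
.#.##.
#...##
..#...
.#.##.
......
......
which matches the target exactly.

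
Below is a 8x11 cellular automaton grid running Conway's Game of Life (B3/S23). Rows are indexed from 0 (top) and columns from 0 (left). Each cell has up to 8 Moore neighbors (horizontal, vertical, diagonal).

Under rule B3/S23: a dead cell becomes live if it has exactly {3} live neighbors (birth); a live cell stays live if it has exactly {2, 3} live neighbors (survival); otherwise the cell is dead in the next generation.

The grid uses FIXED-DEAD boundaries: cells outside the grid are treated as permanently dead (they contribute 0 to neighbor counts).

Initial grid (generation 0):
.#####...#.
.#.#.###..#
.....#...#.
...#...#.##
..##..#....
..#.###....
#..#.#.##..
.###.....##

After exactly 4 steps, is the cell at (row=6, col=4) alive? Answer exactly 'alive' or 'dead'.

Simulating step by step:
Generation 0 (given above): 35 live cells
Generation 1: 34 live cells
.#.#.#.....
.#.#....###
..#..#.#.#.
..###.#.###
..#...##...
.##........
.....#.###.
.####...##.
Generation 2: 32 live cells
....#....#.
.#.#..#.###
.#...###...
.##.#....##
.....#####.
.##........
....#..#.#.
..###..#.#.
Generation 3: 34 live cells
........###
..#.#.#.###
##.#####...
.##.#....##
...#.######
.....#...#.
.#..#......
...##......
Generation 4: 28 live cells
.......##.#
.##.#.#...#
#.....##...
##........#
..##.###...
.....#.#.##
...###.....
...##......

Cell (6,4) at generation 4: 1 -> alive

Answer: alive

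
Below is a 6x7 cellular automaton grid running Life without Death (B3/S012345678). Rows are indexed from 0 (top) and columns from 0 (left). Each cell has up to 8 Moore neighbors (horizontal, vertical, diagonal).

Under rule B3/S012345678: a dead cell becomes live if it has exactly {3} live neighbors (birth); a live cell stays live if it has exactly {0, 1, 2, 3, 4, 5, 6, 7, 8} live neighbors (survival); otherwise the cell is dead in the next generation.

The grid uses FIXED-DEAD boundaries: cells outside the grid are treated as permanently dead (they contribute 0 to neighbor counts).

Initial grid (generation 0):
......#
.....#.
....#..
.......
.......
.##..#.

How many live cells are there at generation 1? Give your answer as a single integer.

Answer: 6

Derivation:
Simulating step by step:
Generation 0 (given above): 6 live cells
Generation 1: 6 live cells
......#
.....#.
....#..
.......
.......
.##..#.
Population at generation 1: 6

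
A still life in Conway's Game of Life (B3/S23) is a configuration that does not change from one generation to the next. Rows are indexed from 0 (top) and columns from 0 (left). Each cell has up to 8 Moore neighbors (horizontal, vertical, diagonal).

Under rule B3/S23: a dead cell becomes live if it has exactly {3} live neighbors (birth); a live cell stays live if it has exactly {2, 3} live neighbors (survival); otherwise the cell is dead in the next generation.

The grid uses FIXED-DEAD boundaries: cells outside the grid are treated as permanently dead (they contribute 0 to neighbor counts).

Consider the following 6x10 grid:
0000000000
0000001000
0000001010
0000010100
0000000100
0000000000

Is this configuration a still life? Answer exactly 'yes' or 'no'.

Compute generation 1 and compare to generation 0 (given above):
Generation 1:
0000000000
0000000100
0000011000
0000000110
0000001000
0000000000
Cell (1,6) differs: gen0=1 vs gen1=0 -> NOT a still life.

Answer: no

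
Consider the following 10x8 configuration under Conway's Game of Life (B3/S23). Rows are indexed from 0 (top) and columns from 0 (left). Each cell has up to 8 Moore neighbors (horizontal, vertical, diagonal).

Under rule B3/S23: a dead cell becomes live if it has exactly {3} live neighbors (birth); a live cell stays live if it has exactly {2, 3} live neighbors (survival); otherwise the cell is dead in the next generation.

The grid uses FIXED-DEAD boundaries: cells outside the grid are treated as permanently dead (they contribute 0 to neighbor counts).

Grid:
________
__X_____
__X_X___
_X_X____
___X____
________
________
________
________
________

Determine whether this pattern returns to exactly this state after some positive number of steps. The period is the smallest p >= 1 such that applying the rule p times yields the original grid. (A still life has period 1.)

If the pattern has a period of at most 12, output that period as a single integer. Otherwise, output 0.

Answer: 2

Derivation:
Simulating and comparing each generation to the original:
Gen 0 (original, given above): 6 live cells
Gen 1: 6 live cells, differs from original
Gen 2: 6 live cells, MATCHES original -> period = 2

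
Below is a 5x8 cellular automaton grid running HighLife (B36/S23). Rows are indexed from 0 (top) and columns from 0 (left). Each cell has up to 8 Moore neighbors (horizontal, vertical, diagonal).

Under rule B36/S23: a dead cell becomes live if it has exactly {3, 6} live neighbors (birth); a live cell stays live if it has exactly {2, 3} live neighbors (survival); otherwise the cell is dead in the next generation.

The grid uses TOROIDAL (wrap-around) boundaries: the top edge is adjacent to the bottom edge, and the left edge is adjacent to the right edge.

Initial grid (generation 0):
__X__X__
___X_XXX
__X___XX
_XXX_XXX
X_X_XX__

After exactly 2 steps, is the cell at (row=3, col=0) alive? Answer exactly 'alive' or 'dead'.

Answer: alive

Derivation:
Simulating step by step:
Generation 0 (given above): 19 live cells
Generation 1: 11 live cells
_XX____X
__XXXX_X
_X______
________
X______X
Generation 2: 14 live cells
_XX_X__X
___XX_X_
__XXX___
X_______
XX_____X

Cell (3,0) at generation 2: 1 -> alive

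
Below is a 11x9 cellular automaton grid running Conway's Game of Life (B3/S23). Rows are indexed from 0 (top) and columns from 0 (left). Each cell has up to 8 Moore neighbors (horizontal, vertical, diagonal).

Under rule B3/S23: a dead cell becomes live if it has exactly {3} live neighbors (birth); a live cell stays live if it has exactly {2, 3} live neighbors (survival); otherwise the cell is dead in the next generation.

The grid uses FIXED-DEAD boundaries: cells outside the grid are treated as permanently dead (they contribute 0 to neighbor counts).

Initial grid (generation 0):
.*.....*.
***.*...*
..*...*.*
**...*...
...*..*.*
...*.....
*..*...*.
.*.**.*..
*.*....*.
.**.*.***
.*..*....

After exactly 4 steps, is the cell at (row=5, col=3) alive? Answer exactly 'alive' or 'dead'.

Simulating step by step:
Generation 0 (given above): 35 live cells
Generation 1: 42 live cells
***......
*.**....*
..**.*.*.
.**..**..
..*.*....
..***..*.
...*.....
**.**.**.
*...*...*
*.*..****
.***.*.*.
Generation 2: 40 live cells
*.**.....
*...*....
.....*.*.
.*...**..
....*.*..
..*.*....
.*...***.
******.*.
*.*.*...*
*.*..*..*
.*****.**
Generation 3: 36 live cells
.*.*.....
.*.**....
....**...
....*..*.
...**.*..
...**..*.
*......*.
*......**
*.....***
*....**.*
.********
Generation 4: 28 live cells
...**....
...*.*...
.....*...
......*..
......**.
...*****.
......**.
**.......
**...*...
*.**.....
.****...*

Cell (5,3) at generation 4: 1 -> alive

Answer: alive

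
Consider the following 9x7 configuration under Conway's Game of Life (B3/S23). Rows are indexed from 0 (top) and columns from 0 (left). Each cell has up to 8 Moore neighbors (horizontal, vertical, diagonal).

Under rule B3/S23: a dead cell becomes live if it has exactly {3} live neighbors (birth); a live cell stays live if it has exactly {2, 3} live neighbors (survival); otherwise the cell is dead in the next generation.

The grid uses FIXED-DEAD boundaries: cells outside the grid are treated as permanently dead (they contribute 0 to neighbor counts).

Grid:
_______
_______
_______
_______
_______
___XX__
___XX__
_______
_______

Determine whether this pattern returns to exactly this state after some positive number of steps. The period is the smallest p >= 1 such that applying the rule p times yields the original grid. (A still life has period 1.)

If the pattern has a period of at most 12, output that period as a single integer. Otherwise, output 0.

Simulating and comparing each generation to the original:
Gen 0 (original, given above): 4 live cells
Gen 1: 4 live cells, MATCHES original -> period = 1

Answer: 1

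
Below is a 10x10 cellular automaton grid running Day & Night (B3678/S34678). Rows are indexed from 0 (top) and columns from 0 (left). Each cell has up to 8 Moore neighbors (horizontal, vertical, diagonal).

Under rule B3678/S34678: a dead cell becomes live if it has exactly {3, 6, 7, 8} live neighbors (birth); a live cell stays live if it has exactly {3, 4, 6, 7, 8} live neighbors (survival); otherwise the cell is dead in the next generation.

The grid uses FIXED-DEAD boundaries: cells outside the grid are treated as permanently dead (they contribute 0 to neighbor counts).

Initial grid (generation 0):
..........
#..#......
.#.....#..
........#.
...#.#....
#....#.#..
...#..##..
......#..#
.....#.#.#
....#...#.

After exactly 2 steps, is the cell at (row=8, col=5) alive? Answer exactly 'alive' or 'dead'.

Answer: alive

Derivation:
Simulating step by step:
Generation 0 (given above): 20 live cells
Generation 1: 9 live cells
..........
..........
..........
..........
....#.#...
..........
.....####.
.....##...
......#...
..........
Generation 2: 5 live cells
..........
..........
..........
..........
..........
..........
.....###..
.....#....
.....#....
..........

Cell (8,5) at generation 2: 1 -> alive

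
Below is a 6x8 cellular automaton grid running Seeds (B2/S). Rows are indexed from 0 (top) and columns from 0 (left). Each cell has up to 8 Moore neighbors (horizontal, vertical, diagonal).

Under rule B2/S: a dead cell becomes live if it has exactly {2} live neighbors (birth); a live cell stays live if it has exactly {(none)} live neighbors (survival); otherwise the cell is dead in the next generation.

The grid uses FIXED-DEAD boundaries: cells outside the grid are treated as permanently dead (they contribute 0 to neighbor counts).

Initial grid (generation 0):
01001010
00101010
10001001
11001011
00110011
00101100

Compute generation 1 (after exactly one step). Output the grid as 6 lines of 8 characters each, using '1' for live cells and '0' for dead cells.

Simulating step by step:
Generation 0 (given above): 21 live cells
Generation 1: 7 live cells
(generation 1 grid is the final answer)

Answer: 00100001
10000000
00100000
00000000
10000000
01000001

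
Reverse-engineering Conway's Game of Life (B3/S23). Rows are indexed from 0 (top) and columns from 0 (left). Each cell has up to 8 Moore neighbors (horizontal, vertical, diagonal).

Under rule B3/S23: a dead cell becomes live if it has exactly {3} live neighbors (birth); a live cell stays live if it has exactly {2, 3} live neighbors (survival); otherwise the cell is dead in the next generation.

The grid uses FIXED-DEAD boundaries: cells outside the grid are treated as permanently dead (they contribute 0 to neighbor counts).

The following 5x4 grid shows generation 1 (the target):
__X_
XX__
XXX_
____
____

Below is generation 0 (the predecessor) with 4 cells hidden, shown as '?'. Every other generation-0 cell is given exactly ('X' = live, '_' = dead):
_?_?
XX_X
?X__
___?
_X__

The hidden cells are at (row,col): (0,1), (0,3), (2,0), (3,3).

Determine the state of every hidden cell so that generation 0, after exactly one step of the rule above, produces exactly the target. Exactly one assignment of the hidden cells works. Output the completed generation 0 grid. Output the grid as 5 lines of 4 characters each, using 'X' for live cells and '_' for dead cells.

Answer: ___X
XX_X
_X__
____
_X__

Derivation:
Hidden generation-0 cells (in order): (0,1), (0,3), (2,0), (3,3).
A hidden cell only influences target cells in its own 3x3 neighborhood. Try each of the 2^4 = 16 assignments, step the completed generation 0 forward once under B3/S23, and compare with the target:
  (0,1)=_ (0,3)=_ (2,0)=_ (3,3)=_ -> step gives (0,2)='_' but target has 'X' -> reject
  (0,1)=_ (0,3)=_ (2,0)=_ (3,3)=X -> step gives (0,2)='_' but target has 'X' -> reject
  (0,1)=_ (0,3)=_ (2,0)=X (3,3)=_ -> step gives (0,2)='_' but target has 'X' -> reject
  (0,1)=_ (0,3)=_ (2,0)=X (3,3)=X -> step gives (0,2)='_' but target has 'X' -> reject
  (0,1)=_ (0,3)=X (2,0)=_ (3,3)=_ -> step reproduces the target at every cell -> ACCEPT
  (0,1)=_ (0,3)=X (2,0)=_ (3,3)=X -> step gives (2,2)='_' but target has 'X' -> reject
  (0,1)=_ (0,3)=X (2,0)=X (3,3)=_ -> step gives (3,0)='X' but target has '_' -> reject
  (0,1)=_ (0,3)=X (2,0)=X (3,3)=X -> step gives (2,2)='_' but target has 'X' -> reject
  (0,1)=X (0,3)=_ (2,0)=_ (3,3)=_ -> step gives (0,0)='X' but target has '_' -> reject
  (0,1)=X (0,3)=_ (2,0)=_ (3,3)=X -> step gives (0,0)='X' but target has '_' -> reject
  (0,1)=X (0,3)=_ (2,0)=X (3,3)=_ -> step gives (0,0)='X' but target has '_' -> reject
  (0,1)=X (0,3)=_ (2,0)=X (3,3)=X -> step gives (0,0)='X' but target has '_' -> reject
  (0,1)=X (0,3)=X (2,0)=_ (3,3)=_ -> step gives (0,0)='X' but target has '_' -> reject
  (0,1)=X (0,3)=X (2,0)=_ (3,3)=X -> step gives (0,0)='X' but target has '_' -> reject
  (0,1)=X (0,3)=X (2,0)=X (3,3)=_ -> step gives (0,0)='X' but target has '_' -> reject
  (0,1)=X (0,3)=X (2,0)=X (3,3)=X -> step gives (0,0)='X' but target has '_' -> reject
Unique solution: (0,1)=dead, (0,3)=live, (2,0)=dead, (3,3)=dead.
Check: live-neighbor counts of every cell in the completed generation 0:
2231
2241
3231
2220
1010
Applying B3/S23 to generation 0 with these counts gives:
__X_
XX__
XXX_
____
____
which matches the target exactly.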